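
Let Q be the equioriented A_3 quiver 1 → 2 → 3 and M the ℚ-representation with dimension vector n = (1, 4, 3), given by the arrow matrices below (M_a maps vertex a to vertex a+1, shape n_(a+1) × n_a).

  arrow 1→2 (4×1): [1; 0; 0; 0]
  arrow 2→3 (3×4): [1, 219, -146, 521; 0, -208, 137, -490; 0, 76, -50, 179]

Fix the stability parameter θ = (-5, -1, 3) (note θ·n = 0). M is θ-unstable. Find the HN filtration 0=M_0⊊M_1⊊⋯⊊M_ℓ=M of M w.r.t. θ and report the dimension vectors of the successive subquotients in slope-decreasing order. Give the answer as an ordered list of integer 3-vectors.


Barcode: M ≅ I[1,3], I[2,2], I[2,3]^2. HN layers by μ_θ (3 steps, strictly decreasing):
  μ^(1)=3; μ^(2)=-1; μ^(3)=-5

((0, 0, 3); (0, 4, 0); (1, 0, 0))


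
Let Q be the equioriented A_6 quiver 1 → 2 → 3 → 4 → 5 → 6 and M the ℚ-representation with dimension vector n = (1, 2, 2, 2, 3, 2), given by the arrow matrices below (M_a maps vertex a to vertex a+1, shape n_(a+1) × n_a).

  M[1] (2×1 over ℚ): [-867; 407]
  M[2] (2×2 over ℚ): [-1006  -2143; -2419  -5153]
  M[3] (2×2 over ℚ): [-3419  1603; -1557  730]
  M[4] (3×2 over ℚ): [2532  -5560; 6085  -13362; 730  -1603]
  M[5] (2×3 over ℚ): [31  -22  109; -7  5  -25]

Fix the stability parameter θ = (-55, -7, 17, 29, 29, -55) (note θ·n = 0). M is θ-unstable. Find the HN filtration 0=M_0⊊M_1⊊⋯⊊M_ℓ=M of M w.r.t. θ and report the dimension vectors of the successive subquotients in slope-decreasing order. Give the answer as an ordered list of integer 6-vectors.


Via rank(M_{q-1}∘⋯∘M_p): M ≅ I[1,6], I[2,6], I[5,5].
μ_θ-semistable layers: μ^(1)=29; μ^(2)=5; μ^(3)=-7; μ^(4)=-55

((0, 0, 0, 0, 1, 0); (0, 0, 2, 2, 2, 2); (0, 2, 0, 0, 0, 0); (1, 0, 0, 0, 0, 0))


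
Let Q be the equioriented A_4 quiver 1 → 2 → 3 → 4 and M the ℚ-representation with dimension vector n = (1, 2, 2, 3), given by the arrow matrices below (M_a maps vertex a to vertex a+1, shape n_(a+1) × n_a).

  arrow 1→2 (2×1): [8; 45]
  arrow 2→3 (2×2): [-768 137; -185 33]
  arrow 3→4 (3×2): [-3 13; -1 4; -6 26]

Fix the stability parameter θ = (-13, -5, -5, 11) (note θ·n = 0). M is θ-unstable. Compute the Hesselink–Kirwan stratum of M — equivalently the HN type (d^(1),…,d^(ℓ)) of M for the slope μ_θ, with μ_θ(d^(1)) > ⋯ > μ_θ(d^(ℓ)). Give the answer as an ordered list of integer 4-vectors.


Interval decomposition of M: I[1,4], I[2,4], I[4,4].
HN type (ℓ=3): μ^(1)=11; μ^(2)=-5; μ^(3)=-13

((0, 0, 0, 3); (0, 2, 2, 0); (1, 0, 0, 0))


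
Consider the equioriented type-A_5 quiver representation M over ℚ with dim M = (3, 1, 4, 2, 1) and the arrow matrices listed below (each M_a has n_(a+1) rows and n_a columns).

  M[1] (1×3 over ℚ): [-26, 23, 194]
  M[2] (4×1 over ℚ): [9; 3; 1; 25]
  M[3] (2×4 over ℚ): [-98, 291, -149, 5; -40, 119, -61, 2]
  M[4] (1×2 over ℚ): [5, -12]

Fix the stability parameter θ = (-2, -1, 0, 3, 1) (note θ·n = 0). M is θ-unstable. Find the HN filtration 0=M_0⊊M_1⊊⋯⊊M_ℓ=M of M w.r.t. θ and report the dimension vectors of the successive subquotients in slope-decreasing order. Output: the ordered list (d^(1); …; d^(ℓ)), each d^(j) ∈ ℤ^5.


Via rank(M_{q-1}∘⋯∘M_p): M ≅ I[1,1]^2, I[1,5], I[3,3]^2, I[3,4].
μ_θ-semistable layers: μ^(1)=3; μ^(2)=2; μ^(3)=0; μ^(4)=-1; μ^(5)=-2

((0, 0, 0, 1, 0); (0, 0, 0, 1, 1); (0, 0, 4, 0, 0); (0, 1, 0, 0, 0); (3, 0, 0, 0, 0))


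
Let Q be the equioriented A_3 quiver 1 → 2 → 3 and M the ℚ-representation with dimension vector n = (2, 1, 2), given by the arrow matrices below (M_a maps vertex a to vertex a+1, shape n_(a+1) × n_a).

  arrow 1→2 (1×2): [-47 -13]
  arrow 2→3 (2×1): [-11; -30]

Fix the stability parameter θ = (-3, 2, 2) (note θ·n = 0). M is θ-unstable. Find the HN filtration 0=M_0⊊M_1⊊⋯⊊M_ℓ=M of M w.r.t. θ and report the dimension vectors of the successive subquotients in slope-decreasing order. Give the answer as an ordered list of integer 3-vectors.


Via rank(M_{q-1}∘⋯∘M_p): M ≅ I[1,1], I[1,3], I[3,3].
μ_θ-semistable layers: μ^(1)=2; μ^(2)=-3

((0, 1, 2); (2, 0, 0))


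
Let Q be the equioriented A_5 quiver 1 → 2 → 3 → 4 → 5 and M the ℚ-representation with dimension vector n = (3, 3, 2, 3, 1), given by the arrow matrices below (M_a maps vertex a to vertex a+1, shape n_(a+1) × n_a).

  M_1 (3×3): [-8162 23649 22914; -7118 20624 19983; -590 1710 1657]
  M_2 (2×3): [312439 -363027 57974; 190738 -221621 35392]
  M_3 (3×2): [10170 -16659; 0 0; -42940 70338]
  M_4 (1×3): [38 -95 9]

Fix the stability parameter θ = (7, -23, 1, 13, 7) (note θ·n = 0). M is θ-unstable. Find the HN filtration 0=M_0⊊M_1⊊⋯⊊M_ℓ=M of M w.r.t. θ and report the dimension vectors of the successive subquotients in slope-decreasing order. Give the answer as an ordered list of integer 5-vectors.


Barcode: M ≅ I[1,2], I[1,3], I[1,4], I[4,4], I[4,5]. HN layers by μ_θ (4 steps, strictly decreasing):
  μ^(1)=13; μ^(2)=10; μ^(3)=1; μ^(4)=-8

((0, 0, 0, 2, 0); (0, 0, 0, 1, 1); (0, 0, 2, 0, 0); (3, 3, 0, 0, 0))


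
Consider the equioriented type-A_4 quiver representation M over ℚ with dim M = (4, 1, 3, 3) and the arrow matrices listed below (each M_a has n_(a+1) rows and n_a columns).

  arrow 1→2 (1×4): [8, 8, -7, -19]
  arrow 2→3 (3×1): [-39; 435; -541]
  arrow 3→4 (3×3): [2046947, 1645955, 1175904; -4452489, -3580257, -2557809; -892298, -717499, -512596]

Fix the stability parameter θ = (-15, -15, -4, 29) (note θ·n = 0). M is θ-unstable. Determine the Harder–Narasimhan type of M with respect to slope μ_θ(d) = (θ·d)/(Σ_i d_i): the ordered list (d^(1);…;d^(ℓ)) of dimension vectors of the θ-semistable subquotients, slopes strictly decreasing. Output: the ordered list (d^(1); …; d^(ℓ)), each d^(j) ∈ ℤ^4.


Interval decomposition of M: I[1,1]^3, I[1,4], I[3,4]^2.
HN type (ℓ=3): μ^(1)=29; μ^(2)=-4; μ^(3)=-15

((0, 0, 0, 3); (0, 0, 3, 0); (4, 1, 0, 0))


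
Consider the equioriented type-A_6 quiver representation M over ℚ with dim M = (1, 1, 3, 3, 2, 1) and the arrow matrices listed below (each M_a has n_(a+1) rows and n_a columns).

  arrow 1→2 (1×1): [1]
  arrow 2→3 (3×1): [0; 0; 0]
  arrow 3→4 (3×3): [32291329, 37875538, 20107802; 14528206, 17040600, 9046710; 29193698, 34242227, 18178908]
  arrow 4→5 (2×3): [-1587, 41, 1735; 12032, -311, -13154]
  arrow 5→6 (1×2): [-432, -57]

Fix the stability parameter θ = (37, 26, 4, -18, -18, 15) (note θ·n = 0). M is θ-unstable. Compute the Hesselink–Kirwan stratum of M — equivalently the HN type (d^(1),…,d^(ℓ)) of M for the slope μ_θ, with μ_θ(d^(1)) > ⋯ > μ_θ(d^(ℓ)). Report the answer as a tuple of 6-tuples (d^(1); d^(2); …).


Via rank(M_{q-1}∘⋯∘M_p): M ≅ I[1,2], I[3,4], I[3,5], I[3,6].
μ_θ-semistable layers: μ^(1)=63/2; μ^(2)=15; μ^(3)=-7; μ^(4)=-32/3

((1, 1, 0, 0, 0, 0); (0, 0, 0, 0, 0, 1); (0, 0, 1, 1, 0, 0); (0, 0, 2, 2, 2, 0))


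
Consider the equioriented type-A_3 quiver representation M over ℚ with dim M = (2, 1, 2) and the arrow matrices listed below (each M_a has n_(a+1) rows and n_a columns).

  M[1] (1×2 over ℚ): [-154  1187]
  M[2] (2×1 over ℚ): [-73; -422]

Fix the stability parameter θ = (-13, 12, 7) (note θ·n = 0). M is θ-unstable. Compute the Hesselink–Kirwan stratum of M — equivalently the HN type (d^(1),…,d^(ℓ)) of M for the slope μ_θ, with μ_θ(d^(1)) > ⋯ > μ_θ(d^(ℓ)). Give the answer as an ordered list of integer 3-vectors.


Barcode: M ≅ I[1,1], I[1,3], I[3,3]. HN layers by μ_θ (3 steps, strictly decreasing):
  μ^(1)=19/2; μ^(2)=7; μ^(3)=-13

((0, 1, 1); (0, 0, 1); (2, 0, 0))


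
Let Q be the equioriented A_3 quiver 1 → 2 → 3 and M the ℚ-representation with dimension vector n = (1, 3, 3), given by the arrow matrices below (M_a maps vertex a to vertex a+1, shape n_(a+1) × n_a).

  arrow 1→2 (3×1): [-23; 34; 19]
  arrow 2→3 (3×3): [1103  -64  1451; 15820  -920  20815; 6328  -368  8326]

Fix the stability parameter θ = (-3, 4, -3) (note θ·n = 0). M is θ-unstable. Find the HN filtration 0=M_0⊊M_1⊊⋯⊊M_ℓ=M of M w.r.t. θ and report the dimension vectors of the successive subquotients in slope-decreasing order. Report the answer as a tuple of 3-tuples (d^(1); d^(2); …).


Via rank(M_{q-1}∘⋯∘M_p): M ≅ I[1,3], I[2,2], I[2,3], I[3,3].
μ_θ-semistable layers: μ^(1)=4; μ^(2)=1/2; μ^(3)=-3

((0, 1, 0); (0, 2, 2); (1, 0, 1))


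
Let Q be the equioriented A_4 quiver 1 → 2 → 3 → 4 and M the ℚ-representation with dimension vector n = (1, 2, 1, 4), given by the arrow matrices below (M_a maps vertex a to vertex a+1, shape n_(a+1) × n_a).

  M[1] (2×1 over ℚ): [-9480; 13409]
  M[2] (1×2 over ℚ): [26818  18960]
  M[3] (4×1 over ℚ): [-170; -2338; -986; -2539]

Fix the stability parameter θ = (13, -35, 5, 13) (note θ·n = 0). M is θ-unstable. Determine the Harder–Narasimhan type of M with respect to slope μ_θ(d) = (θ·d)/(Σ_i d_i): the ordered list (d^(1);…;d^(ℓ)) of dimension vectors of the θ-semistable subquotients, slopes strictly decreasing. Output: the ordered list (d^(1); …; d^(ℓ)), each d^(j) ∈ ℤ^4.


Via rank(M_{q-1}∘⋯∘M_p): M ≅ I[1,2], I[2,4], I[4,4]^3.
μ_θ-semistable layers: μ^(1)=13; μ^(2)=5; μ^(3)=-11; μ^(4)=-35

((0, 0, 0, 4); (0, 0, 1, 0); (1, 1, 0, 0); (0, 1, 0, 0))


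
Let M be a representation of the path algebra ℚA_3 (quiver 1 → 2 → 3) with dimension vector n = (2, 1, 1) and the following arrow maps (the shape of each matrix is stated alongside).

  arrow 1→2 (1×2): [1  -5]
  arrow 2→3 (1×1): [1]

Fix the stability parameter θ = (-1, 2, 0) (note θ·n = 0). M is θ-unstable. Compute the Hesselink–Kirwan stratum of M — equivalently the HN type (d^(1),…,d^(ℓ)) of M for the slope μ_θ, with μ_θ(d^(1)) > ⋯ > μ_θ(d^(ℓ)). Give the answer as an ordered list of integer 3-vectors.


Interval decomposition of M: I[1,1], I[1,3].
HN type (ℓ=2): μ^(1)=1; μ^(2)=-1

((0, 1, 1); (2, 0, 0))


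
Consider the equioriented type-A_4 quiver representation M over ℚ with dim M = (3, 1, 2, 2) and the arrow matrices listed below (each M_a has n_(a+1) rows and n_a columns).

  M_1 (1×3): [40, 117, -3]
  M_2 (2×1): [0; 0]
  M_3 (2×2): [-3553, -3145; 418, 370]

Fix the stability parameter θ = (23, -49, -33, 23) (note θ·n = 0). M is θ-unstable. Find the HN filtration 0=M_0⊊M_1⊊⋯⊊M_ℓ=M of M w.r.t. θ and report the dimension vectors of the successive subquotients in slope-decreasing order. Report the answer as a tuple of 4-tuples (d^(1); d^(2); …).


Interval decomposition of M: I[1,1]^2, I[1,2], I[3,3], I[3,4], I[4,4].
HN type (ℓ=3): μ^(1)=23; μ^(2)=-13; μ^(3)=-33

((2, 0, 0, 2); (1, 1, 0, 0); (0, 0, 2, 0))


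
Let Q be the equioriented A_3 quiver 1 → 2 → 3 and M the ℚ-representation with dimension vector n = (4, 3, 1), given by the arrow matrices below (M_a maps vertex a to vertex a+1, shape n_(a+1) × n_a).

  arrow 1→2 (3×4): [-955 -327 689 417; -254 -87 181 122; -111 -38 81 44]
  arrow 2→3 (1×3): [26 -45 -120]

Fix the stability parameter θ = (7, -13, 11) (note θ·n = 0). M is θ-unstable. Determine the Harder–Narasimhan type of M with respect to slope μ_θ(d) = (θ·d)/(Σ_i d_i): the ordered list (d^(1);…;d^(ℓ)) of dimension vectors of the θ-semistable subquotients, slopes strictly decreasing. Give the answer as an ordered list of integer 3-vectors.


Barcode: M ≅ I[1,1], I[1,2]^2, I[1,3]. HN layers by μ_θ (3 steps, strictly decreasing):
  μ^(1)=11; μ^(2)=7; μ^(3)=-3

((0, 0, 1); (1, 0, 0); (3, 3, 0))


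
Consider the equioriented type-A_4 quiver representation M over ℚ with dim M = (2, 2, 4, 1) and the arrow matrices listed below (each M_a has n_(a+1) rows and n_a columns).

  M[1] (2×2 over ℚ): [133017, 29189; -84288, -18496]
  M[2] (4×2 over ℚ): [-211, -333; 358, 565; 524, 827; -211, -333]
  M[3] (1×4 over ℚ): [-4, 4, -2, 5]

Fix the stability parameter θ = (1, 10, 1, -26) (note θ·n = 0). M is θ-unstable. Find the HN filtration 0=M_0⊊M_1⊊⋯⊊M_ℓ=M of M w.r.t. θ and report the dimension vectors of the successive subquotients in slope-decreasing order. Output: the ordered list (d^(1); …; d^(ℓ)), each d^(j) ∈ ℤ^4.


Via rank(M_{q-1}∘⋯∘M_p): M ≅ I[1,1], I[1,4], I[2,3], I[3,3]^2.
μ_θ-semistable layers: μ^(1)=11/2; μ^(2)=1; μ^(3)=-7/2

((0, 1, 1, 0); (1, 0, 2, 0); (1, 1, 1, 1))


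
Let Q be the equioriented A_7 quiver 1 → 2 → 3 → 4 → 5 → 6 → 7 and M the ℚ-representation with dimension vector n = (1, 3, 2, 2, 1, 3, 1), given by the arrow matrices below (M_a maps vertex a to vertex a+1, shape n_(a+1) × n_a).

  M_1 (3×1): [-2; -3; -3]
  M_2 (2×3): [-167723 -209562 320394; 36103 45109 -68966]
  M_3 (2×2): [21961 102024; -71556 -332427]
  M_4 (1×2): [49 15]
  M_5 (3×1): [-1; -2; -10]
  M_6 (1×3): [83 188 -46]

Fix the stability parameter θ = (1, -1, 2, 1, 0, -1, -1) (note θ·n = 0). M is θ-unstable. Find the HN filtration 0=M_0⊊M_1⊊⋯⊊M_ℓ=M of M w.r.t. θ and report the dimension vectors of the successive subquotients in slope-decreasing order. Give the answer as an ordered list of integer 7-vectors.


Via rank(M_{q-1}∘⋯∘M_p): M ≅ I[1,7], I[2,2], I[2,4], I[6,6]^2.
μ_θ-semistable layers: μ^(1)=3/2; μ^(2)=1/5; μ^(3)=0; μ^(4)=-1

((0, 0, 1, 1, 0, 0, 0); (0, 0, 1, 1, 1, 1, 1); (1, 1, 0, 0, 0, 0, 0); (0, 2, 0, 0, 0, 2, 0))


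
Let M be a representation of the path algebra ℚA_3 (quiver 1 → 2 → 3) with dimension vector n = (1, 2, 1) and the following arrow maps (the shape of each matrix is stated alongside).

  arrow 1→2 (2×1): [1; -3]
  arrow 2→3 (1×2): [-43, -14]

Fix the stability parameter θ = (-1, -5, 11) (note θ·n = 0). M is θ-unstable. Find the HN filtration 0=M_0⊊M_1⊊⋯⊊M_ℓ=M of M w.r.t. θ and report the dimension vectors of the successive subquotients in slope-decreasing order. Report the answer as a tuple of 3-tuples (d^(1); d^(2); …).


Interval decomposition of M: I[1,3], I[2,2].
HN type (ℓ=3): μ^(1)=11; μ^(2)=-3; μ^(3)=-5

((0, 0, 1); (1, 1, 0); (0, 1, 0))


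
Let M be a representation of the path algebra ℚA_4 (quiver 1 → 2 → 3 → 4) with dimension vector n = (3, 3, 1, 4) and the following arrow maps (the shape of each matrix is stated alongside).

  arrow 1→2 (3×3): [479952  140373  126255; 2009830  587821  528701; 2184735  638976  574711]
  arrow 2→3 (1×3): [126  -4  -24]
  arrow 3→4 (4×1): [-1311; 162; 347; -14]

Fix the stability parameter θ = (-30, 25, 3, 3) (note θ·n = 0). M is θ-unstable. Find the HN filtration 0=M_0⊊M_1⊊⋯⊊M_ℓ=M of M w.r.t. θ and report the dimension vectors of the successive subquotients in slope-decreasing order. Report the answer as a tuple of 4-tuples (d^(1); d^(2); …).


Barcode: M ≅ I[1,1], I[1,2], I[1,4], I[2,2], I[4,4]^3. HN layers by μ_θ (4 steps, strictly decreasing):
  μ^(1)=25; μ^(2)=31/3; μ^(3)=3; μ^(4)=-30

((0, 2, 0, 0); (0, 1, 1, 1); (0, 0, 0, 3); (3, 0, 0, 0))


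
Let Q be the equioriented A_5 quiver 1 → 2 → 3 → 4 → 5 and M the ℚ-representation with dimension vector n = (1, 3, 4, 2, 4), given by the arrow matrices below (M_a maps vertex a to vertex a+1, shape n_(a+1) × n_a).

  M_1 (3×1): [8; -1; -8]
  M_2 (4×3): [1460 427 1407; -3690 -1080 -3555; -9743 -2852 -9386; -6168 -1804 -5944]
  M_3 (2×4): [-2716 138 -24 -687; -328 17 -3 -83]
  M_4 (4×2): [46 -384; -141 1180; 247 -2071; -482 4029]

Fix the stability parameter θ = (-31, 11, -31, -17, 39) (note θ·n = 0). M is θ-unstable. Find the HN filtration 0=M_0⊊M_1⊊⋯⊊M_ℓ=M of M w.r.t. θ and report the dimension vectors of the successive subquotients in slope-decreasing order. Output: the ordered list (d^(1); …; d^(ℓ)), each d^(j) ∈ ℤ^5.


Interval decomposition of M: I[1,3], I[2,5]^2, I[3,3], I[5,5]^2.
HN type (ℓ=4): μ^(1)=39; μ^(2)=-10; μ^(3)=-37/3; μ^(4)=-31

((0, 0, 0, 0, 4); (0, 1, 1, 0, 0); (0, 2, 2, 2, 0); (1, 0, 1, 0, 0))


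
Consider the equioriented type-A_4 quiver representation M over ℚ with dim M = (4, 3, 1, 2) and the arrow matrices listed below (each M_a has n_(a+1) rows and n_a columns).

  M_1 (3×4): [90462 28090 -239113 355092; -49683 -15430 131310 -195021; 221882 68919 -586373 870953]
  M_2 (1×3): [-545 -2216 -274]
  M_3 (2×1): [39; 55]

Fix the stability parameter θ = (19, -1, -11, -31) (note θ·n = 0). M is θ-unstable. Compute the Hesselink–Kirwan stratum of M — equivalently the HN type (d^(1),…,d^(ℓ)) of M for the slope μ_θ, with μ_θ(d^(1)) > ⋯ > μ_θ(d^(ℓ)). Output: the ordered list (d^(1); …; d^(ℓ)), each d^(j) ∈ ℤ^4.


Via rank(M_{q-1}∘⋯∘M_p): M ≅ I[1,1], I[1,2]^2, I[1,4], I[4,4].
μ_θ-semistable layers: μ^(1)=19; μ^(2)=9; μ^(3)=-6; μ^(4)=-31

((1, 0, 0, 0); (2, 2, 0, 0); (1, 1, 1, 1); (0, 0, 0, 1))


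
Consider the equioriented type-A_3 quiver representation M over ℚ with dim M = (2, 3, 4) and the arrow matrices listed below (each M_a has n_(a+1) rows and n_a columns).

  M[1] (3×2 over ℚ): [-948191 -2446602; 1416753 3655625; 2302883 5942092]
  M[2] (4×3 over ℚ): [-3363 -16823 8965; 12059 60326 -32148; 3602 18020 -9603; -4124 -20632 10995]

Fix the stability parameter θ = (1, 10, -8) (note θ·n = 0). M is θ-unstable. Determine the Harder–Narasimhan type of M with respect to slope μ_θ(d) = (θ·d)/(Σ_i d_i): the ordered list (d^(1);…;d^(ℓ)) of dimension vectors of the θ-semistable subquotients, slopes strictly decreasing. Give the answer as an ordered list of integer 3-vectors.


Via rank(M_{q-1}∘⋯∘M_p): M ≅ I[1,3]^2, I[2,3], I[3,3].
μ_θ-semistable layers: μ^(1)=1; μ^(2)=-8

((2, 3, 3); (0, 0, 1))


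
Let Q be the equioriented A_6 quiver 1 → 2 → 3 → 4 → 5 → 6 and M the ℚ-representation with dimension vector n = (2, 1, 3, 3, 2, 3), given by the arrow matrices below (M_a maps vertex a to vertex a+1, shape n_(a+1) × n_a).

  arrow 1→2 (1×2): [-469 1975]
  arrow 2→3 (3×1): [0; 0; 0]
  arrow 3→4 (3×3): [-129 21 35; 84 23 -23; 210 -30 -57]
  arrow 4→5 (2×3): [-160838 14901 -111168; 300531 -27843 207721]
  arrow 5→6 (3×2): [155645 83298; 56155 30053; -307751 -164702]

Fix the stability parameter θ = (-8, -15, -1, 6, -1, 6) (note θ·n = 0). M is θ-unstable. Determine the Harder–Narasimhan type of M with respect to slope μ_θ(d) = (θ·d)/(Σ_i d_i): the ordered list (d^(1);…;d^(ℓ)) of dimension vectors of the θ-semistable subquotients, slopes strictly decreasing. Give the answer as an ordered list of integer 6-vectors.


Barcode: M ≅ I[1,1], I[1,2], I[3,4], I[3,6]^2, I[6,6]. HN layers by μ_θ (5 steps, strictly decreasing):
  μ^(1)=6; μ^(2)=5/2; μ^(3)=-1; μ^(4)=-8; μ^(5)=-23/2

((0, 0, 0, 1, 0, 3); (0, 0, 0, 2, 2, 0); (0, 0, 3, 0, 0, 0); (1, 0, 0, 0, 0, 0); (1, 1, 0, 0, 0, 0))


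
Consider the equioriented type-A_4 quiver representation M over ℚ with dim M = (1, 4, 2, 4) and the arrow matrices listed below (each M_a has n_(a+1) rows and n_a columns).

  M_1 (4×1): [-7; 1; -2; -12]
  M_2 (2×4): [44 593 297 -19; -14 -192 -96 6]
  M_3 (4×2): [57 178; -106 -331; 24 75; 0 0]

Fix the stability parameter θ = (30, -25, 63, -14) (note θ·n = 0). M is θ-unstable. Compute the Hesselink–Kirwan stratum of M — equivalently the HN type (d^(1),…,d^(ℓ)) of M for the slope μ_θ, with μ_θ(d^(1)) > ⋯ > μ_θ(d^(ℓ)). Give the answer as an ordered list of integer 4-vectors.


Via rank(M_{q-1}∘⋯∘M_p): M ≅ I[1,4], I[2,2]^2, I[2,4], I[4,4]^2.
μ_θ-semistable layers: μ^(1)=49/2; μ^(2)=5/2; μ^(3)=-14; μ^(4)=-25

((0, 0, 2, 2); (1, 1, 0, 0); (0, 0, 0, 2); (0, 3, 0, 0))


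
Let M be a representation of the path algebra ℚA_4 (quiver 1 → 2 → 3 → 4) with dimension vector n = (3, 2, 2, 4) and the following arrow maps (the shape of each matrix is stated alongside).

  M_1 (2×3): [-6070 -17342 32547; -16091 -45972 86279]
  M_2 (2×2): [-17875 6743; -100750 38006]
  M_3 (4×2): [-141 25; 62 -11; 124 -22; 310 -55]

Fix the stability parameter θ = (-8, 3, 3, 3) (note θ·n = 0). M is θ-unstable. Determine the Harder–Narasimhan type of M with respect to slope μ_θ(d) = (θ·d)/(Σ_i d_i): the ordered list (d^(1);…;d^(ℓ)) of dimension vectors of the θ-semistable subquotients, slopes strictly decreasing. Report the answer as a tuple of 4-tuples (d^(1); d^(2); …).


Interval decomposition of M: I[1,1], I[1,2], I[1,4], I[3,4], I[4,4]^2.
HN type (ℓ=2): μ^(1)=3; μ^(2)=-8

((0, 2, 2, 4); (3, 0, 0, 0))


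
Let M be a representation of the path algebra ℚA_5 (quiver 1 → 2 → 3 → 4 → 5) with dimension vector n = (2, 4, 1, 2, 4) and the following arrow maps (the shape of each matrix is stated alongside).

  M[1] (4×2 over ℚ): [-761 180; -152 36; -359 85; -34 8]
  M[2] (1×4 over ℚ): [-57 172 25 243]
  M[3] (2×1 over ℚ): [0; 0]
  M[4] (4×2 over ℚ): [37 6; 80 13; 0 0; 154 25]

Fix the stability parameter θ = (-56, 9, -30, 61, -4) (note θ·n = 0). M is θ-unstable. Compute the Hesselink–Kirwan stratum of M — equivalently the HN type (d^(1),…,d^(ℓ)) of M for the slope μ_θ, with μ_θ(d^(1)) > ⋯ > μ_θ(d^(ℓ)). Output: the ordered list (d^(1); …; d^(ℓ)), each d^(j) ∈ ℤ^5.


Interval decomposition of M: I[1,2], I[1,3], I[2,2]^2, I[4,5]^2, I[5,5]^2.
HN type (ℓ=5): μ^(1)=57/2; μ^(2)=9; μ^(3)=-4; μ^(4)=-21/2; μ^(5)=-56

((0, 0, 0, 2, 2); (0, 3, 0, 0, 0); (0, 0, 0, 0, 2); (0, 1, 1, 0, 0); (2, 0, 0, 0, 0))


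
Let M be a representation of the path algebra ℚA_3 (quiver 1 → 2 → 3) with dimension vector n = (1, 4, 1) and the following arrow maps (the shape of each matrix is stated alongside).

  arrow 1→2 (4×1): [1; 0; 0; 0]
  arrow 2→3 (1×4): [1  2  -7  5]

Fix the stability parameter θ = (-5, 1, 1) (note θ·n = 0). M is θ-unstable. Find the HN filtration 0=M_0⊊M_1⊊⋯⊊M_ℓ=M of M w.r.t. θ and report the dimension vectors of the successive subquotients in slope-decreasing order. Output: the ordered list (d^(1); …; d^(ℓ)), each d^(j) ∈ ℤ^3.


Barcode: M ≅ I[1,3], I[2,2]^3. HN layers by μ_θ (2 steps, strictly decreasing):
  μ^(1)=1; μ^(2)=-5

((0, 4, 1); (1, 0, 0))


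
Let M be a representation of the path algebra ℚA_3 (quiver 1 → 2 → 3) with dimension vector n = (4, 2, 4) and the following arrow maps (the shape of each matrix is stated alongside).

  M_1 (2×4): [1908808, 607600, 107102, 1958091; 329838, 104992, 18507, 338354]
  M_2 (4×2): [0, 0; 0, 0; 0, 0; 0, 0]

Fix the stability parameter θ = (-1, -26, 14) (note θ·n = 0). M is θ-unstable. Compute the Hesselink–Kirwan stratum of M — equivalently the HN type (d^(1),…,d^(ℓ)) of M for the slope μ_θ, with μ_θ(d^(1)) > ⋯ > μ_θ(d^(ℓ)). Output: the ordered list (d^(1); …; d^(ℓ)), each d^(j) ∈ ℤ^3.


Interval decomposition of M: I[1,1]^2, I[1,2]^2, I[3,3]^4.
HN type (ℓ=3): μ^(1)=14; μ^(2)=-1; μ^(3)=-27/2

((0, 0, 4); (2, 0, 0); (2, 2, 0))


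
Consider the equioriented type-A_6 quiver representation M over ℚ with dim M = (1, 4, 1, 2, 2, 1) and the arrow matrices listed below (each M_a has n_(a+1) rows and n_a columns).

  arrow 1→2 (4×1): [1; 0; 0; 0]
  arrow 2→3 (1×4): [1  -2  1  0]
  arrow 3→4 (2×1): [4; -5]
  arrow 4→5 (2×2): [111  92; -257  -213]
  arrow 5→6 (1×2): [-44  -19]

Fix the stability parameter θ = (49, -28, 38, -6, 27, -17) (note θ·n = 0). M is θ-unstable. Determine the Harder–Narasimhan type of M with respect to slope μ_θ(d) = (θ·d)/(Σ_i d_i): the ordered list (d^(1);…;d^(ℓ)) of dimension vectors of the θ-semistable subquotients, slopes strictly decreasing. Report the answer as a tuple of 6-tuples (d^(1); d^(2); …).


Barcode: M ≅ I[1,6], I[2,2]^3, I[4,5]. HN layers by μ_θ (4 steps, strictly decreasing):
  μ^(1)=27; μ^(2)=21/2; μ^(3)=-6; μ^(4)=-28

((0, 0, 0, 0, 1, 0); (1, 1, 1, 1, 1, 1); (0, 0, 0, 1, 0, 0); (0, 3, 0, 0, 0, 0))


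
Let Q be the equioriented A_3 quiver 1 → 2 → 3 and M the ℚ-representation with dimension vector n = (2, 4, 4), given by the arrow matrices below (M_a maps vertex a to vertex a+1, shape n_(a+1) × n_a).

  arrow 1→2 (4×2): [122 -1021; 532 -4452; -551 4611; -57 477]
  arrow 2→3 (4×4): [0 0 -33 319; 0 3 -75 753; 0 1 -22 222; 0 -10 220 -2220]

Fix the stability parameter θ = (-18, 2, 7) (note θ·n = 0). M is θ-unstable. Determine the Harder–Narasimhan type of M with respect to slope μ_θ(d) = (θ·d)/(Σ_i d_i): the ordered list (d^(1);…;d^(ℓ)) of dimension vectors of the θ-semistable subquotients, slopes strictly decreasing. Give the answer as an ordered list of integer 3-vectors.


Interval decomposition of M: I[1,2]^2, I[2,3]^2, I[3,3]^2.
HN type (ℓ=3): μ^(1)=7; μ^(2)=2; μ^(3)=-18

((0, 0, 4); (0, 4, 0); (2, 0, 0))


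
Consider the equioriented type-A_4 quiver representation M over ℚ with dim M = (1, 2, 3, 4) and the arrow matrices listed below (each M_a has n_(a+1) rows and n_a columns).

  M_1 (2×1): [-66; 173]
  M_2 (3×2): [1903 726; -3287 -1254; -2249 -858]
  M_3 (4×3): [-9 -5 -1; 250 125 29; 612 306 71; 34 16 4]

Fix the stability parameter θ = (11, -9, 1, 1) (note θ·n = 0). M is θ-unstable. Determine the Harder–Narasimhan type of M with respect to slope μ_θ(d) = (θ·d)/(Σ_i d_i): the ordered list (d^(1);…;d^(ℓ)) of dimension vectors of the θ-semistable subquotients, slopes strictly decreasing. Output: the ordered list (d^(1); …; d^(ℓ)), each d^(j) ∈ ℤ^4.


Barcode: M ≅ I[1,2], I[2,4], I[3,4]^2, I[4,4]. HN layers by μ_θ (2 steps, strictly decreasing):
  μ^(1)=1; μ^(2)=-9

((1, 1, 3, 4); (0, 1, 0, 0))


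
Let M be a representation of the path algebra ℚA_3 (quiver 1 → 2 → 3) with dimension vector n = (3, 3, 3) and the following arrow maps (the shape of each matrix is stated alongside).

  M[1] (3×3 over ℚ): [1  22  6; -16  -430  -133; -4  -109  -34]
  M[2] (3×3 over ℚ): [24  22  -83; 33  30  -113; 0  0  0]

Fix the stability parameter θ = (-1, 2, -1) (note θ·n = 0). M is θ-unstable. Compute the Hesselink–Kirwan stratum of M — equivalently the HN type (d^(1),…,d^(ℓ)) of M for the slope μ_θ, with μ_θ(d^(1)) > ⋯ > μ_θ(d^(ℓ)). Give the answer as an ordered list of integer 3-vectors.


Interval decomposition of M: I[1,2], I[1,3]^2, I[3,3].
HN type (ℓ=3): μ^(1)=2; μ^(2)=1/2; μ^(3)=-1

((0, 1, 0); (0, 2, 2); (3, 0, 1))


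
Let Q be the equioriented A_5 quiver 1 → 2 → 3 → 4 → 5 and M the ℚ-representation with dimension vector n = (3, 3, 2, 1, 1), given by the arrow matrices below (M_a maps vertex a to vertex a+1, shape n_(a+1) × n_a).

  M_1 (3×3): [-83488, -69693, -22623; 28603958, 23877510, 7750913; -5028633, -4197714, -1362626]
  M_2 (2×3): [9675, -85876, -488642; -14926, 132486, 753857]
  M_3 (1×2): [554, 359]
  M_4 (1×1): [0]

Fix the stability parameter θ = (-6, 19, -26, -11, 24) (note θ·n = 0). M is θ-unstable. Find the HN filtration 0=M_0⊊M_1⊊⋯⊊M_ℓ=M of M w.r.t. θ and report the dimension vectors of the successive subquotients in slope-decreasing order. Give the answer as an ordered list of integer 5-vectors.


Interval decomposition of M: I[1,2], I[1,3], I[1,4], I[5,5].
HN type (ℓ=4): μ^(1)=24; μ^(2)=19; μ^(3)=-7/2; μ^(4)=-6

((0, 0, 0, 0, 1); (0, 1, 0, 0, 0); (0, 1, 1, 0, 0); (3, 1, 1, 1, 0))


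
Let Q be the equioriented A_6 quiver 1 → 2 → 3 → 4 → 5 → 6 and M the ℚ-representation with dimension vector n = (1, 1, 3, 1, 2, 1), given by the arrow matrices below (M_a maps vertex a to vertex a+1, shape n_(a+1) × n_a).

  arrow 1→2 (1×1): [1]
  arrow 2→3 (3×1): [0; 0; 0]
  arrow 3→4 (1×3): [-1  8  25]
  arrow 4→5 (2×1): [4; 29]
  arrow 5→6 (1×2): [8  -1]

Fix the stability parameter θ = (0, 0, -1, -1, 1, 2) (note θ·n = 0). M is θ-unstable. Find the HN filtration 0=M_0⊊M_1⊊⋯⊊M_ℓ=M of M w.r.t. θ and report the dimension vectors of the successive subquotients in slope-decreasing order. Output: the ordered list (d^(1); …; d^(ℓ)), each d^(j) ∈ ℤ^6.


Via rank(M_{q-1}∘⋯∘M_p): M ≅ I[1,2], I[3,3]^2, I[3,6], I[5,5].
μ_θ-semistable layers: μ^(1)=2; μ^(2)=1; μ^(3)=0; μ^(4)=-1

((0, 0, 0, 0, 0, 1); (0, 0, 0, 0, 2, 0); (1, 1, 0, 0, 0, 0); (0, 0, 3, 1, 0, 0))


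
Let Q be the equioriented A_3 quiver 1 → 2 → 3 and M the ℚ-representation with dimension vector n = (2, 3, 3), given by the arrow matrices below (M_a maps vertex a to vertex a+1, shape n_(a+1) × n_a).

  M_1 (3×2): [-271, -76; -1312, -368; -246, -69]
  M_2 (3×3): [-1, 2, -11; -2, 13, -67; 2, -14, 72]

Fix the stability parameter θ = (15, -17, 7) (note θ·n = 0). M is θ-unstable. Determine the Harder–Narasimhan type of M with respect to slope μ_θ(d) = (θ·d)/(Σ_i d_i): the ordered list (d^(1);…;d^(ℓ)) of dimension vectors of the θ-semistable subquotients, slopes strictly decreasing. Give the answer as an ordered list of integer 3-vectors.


Interval decomposition of M: I[1,3]^2, I[2,2], I[3,3].
HN type (ℓ=3): μ^(1)=7; μ^(2)=-1; μ^(3)=-17

((0, 0, 3); (2, 2, 0); (0, 1, 0))


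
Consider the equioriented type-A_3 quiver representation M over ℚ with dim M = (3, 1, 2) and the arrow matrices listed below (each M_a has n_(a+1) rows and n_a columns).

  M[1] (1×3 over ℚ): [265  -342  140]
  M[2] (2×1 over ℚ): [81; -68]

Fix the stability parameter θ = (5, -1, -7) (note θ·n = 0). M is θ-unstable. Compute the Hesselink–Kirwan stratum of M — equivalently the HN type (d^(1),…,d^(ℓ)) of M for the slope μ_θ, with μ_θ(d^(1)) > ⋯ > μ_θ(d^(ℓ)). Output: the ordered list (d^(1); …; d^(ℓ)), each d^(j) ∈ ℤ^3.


Interval decomposition of M: I[1,1]^2, I[1,3], I[3,3].
HN type (ℓ=3): μ^(1)=5; μ^(2)=-1; μ^(3)=-7

((2, 0, 0); (1, 1, 1); (0, 0, 1))


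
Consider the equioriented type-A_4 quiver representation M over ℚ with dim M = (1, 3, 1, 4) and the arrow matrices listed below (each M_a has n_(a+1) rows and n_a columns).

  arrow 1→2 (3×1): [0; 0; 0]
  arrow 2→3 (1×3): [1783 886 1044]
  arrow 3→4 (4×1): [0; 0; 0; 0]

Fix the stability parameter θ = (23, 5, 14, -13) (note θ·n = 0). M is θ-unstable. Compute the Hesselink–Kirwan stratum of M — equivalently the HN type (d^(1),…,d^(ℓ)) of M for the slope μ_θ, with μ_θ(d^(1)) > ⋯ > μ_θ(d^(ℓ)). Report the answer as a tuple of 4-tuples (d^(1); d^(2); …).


Interval decomposition of M: I[1,1], I[2,2]^2, I[2,3], I[4,4]^4.
HN type (ℓ=4): μ^(1)=23; μ^(2)=14; μ^(3)=5; μ^(4)=-13

((1, 0, 0, 0); (0, 0, 1, 0); (0, 3, 0, 0); (0, 0, 0, 4))


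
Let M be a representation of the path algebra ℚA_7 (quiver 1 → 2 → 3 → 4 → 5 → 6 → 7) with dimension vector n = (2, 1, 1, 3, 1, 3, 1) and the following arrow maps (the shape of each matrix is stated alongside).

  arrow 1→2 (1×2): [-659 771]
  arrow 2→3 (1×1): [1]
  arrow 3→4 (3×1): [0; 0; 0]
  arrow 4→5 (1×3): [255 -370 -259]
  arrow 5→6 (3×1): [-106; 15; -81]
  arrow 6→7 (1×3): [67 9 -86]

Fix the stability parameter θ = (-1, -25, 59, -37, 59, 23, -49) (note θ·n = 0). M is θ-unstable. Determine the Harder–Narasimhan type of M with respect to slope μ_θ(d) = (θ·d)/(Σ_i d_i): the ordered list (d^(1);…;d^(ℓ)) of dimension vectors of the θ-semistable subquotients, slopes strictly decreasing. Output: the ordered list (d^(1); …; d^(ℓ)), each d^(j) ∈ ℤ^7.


Barcode: M ≅ I[1,1], I[1,3], I[4,4]^2, I[4,7], I[6,6]^2. HN layers by μ_θ (6 steps, strictly decreasing):
  μ^(1)=59; μ^(2)=23; μ^(3)=11; μ^(4)=-1; μ^(5)=-13; μ^(6)=-37

((0, 0, 1, 0, 0, 0, 0); (0, 0, 0, 0, 0, 2, 0); (0, 0, 0, 0, 1, 1, 1); (1, 0, 0, 0, 0, 0, 0); (1, 1, 0, 0, 0, 0, 0); (0, 0, 0, 3, 0, 0, 0))


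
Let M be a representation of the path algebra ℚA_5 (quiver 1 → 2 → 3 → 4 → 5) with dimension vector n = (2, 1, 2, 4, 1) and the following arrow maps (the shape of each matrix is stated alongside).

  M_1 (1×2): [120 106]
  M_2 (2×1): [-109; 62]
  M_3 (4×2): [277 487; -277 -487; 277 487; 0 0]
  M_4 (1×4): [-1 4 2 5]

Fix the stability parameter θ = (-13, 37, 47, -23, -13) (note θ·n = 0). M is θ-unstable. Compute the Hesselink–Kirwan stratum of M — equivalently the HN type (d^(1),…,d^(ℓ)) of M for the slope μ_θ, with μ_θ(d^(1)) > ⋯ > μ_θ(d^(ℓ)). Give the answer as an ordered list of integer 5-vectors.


Interval decomposition of M: I[1,1], I[1,5], I[3,3], I[4,4]^3.
HN type (ℓ=4): μ^(1)=47; μ^(2)=12; μ^(3)=-13; μ^(4)=-23

((0, 0, 1, 0, 0); (0, 1, 1, 1, 1); (2, 0, 0, 0, 0); (0, 0, 0, 3, 0))


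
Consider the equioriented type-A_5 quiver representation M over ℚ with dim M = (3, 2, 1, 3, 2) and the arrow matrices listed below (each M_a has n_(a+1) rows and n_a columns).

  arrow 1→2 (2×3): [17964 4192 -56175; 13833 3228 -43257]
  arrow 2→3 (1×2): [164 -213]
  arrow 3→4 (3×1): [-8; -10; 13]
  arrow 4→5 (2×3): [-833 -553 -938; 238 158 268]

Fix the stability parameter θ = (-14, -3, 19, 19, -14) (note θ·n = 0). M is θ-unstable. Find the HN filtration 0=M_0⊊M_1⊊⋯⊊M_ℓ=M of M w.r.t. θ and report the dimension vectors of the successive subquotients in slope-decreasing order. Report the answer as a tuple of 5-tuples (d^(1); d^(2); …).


Interval decomposition of M: I[1,1], I[1,2], I[1,4], I[4,4], I[4,5], I[5,5].
HN type (ℓ=4): μ^(1)=19; μ^(2)=5/2; μ^(3)=-3; μ^(4)=-14

((0, 0, 1, 2, 0); (0, 0, 0, 1, 1); (0, 2, 0, 0, 0); (3, 0, 0, 0, 1))


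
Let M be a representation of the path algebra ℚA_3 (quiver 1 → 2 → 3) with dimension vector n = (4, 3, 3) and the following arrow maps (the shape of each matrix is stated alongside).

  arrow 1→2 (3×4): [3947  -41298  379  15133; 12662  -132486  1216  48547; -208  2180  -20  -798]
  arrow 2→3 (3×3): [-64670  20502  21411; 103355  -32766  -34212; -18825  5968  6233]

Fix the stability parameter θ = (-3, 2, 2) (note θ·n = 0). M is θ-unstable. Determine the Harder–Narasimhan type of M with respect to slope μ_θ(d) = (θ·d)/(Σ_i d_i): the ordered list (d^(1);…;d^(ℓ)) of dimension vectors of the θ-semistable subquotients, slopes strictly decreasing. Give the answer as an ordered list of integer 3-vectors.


Via rank(M_{q-1}∘⋯∘M_p): M ≅ I[1,1], I[1,2], I[1,3]^2, I[3,3].
μ_θ-semistable layers: μ^(1)=2; μ^(2)=-3

((0, 3, 3); (4, 0, 0))


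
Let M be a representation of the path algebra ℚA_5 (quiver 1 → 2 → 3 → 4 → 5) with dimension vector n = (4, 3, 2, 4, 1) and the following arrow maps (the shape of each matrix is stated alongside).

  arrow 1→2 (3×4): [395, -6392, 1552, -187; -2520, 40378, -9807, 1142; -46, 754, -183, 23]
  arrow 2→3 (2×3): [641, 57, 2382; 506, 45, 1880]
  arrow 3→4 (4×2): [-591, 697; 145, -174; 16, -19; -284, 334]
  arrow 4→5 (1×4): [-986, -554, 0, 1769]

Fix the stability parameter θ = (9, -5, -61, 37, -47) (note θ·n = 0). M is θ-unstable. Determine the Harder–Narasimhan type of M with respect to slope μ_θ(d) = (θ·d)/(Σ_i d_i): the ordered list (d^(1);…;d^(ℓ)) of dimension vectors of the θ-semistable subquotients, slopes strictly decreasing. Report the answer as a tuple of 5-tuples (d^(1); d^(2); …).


Barcode: M ≅ I[1,1], I[1,2], I[1,4]^2, I[4,4], I[4,5]. HN layers by μ_θ (5 steps, strictly decreasing):
  μ^(1)=37; μ^(2)=9; μ^(3)=2; μ^(4)=-5; μ^(5)=-19

((0, 0, 0, 3, 0); (1, 0, 0, 0, 0); (1, 1, 0, 0, 0); (0, 0, 0, 1, 1); (2, 2, 2, 0, 0))


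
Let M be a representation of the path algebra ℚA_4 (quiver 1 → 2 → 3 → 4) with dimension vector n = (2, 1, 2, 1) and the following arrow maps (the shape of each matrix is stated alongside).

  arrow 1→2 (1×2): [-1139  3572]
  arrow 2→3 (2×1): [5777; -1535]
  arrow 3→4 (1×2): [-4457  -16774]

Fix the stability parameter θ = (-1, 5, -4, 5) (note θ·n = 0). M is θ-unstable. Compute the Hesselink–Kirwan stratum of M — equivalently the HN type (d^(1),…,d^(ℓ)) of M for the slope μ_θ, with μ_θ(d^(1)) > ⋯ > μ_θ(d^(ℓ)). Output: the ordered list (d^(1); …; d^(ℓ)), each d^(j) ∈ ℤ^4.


Via rank(M_{q-1}∘⋯∘M_p): M ≅ I[1,1], I[1,4], I[3,3].
μ_θ-semistable layers: μ^(1)=5; μ^(2)=1/2; μ^(3)=-1; μ^(4)=-4

((0, 0, 0, 1); (0, 1, 1, 0); (2, 0, 0, 0); (0, 0, 1, 0))


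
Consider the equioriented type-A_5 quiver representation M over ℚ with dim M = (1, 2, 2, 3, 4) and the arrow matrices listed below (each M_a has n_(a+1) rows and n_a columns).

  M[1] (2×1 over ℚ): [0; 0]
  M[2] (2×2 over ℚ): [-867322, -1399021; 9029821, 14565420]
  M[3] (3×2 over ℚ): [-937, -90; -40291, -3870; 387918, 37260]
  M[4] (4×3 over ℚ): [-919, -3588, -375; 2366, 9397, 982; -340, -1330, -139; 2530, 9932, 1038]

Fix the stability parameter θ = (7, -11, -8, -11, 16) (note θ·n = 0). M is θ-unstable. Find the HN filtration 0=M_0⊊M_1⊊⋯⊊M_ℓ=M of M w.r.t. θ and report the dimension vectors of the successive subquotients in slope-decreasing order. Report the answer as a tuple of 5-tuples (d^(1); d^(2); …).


Interval decomposition of M: I[1,1], I[2,3], I[2,5], I[4,5]^2, I[5,5].
HN type (ℓ=5): μ^(1)=16; μ^(2)=7; μ^(3)=-8; μ^(4)=-19/2; μ^(5)=-11

((0, 0, 0, 0, 4); (1, 0, 0, 0, 0); (0, 0, 1, 0, 0); (0, 0, 1, 1, 0); (0, 2, 0, 2, 0))


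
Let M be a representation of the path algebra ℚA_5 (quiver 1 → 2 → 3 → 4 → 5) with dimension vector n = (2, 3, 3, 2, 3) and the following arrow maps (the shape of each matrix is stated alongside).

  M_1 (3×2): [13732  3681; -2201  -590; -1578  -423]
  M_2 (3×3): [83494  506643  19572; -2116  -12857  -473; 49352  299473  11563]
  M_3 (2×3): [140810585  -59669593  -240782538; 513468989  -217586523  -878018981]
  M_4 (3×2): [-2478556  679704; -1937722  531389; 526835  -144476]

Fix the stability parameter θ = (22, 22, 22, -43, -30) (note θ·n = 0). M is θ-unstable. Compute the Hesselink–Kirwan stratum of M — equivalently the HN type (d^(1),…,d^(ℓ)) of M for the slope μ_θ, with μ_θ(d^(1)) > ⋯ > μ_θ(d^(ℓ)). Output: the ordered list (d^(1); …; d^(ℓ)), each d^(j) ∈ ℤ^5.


Interval decomposition of M: I[1,5]^2, I[2,2], I[3,3], I[5,5].
HN type (ℓ=3): μ^(1)=22; μ^(2)=-7/5; μ^(3)=-30

((0, 1, 1, 0, 0); (2, 2, 2, 2, 2); (0, 0, 0, 0, 1))


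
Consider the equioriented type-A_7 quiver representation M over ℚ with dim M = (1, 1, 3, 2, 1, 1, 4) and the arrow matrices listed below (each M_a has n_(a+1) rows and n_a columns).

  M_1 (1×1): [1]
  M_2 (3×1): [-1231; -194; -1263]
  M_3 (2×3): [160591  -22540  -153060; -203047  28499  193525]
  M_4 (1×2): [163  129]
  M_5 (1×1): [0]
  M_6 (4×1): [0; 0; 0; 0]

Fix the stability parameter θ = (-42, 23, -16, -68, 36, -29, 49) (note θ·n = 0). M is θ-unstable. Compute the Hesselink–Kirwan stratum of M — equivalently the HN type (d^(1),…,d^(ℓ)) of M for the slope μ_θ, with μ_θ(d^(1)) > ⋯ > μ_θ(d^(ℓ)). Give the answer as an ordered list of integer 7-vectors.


Interval decomposition of M: I[1,5], I[3,3], I[3,4], I[6,6], I[7,7]^4.
HN type (ℓ=6): μ^(1)=49; μ^(2)=36; μ^(3)=-16; μ^(4)=-61/3; μ^(5)=-29; μ^(6)=-42

((0, 0, 0, 0, 0, 0, 4); (0, 0, 0, 0, 1, 0, 0); (0, 0, 1, 0, 0, 0, 0); (0, 1, 1, 1, 0, 0, 0); (0, 0, 0, 0, 0, 1, 0); (1, 0, 1, 1, 0, 0, 0))


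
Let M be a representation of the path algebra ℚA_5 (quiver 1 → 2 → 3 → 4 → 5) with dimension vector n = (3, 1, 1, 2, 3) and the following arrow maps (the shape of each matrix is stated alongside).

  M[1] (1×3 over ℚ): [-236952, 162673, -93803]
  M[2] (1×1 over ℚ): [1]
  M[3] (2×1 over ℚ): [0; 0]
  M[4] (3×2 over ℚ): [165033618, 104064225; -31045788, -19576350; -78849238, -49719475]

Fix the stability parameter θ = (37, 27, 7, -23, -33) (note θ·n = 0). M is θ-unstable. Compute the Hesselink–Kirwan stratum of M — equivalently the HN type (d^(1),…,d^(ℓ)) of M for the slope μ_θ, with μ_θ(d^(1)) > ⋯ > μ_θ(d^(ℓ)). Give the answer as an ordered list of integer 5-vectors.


Barcode: M ≅ I[1,1]^2, I[1,3], I[4,4], I[4,5], I[5,5]^2. HN layers by μ_θ (5 steps, strictly decreasing):
  μ^(1)=37; μ^(2)=71/3; μ^(3)=-23; μ^(4)=-28; μ^(5)=-33

((2, 0, 0, 0, 0); (1, 1, 1, 0, 0); (0, 0, 0, 1, 0); (0, 0, 0, 1, 1); (0, 0, 0, 0, 2))


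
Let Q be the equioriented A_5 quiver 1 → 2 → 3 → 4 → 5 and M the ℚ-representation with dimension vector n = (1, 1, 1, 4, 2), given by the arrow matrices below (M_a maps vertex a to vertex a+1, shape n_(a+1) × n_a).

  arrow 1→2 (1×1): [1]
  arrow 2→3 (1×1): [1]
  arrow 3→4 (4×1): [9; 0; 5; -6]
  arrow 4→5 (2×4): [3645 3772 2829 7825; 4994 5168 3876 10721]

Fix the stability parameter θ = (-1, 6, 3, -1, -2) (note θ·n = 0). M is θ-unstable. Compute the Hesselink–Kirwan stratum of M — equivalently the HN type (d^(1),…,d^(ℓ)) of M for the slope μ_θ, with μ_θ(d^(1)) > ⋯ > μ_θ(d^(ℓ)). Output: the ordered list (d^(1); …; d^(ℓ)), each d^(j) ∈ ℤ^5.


Barcode: M ≅ I[1,4], I[4,4], I[4,5]^2. HN layers by μ_θ (3 steps, strictly decreasing):
  μ^(1)=8/3; μ^(2)=-1; μ^(3)=-3/2

((0, 1, 1, 1, 0); (1, 0, 0, 1, 0); (0, 0, 0, 2, 2))
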